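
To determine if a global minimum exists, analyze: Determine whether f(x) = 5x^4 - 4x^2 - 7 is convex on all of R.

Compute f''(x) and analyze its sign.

f(x) = 5x^4 - 4x^2 - 7
f'(x) = 20x^3 + -8x
f''(x) = 60x^2 + -8
f''(0) = -8 < 0, so not convex near x = 0
Therefore, f is not globally convex on R.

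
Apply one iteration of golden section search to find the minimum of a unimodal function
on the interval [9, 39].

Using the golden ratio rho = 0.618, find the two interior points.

Golden section search on [9, 39].
Golden ratio rho = 0.618 (approx).
Interior points:
  x_1 = 9 + (1-0.618)*30 = 20.4600
  x_2 = 9 + 0.618*30 = 27.5400
Compare f(x_1) and f(x_2) to determine which subinterval to keep.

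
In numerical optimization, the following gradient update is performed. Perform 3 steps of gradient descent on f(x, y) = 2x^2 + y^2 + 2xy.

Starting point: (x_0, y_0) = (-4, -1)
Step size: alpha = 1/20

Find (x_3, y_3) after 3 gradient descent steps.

f(x,y) = 2x^2 + y^2 + 2xy
grad_x = 4x + 2y, grad_y = 2y + 2x
Step 1: grad = (-18, -10), (-31/10, -1/2)
Step 2: grad = (-67/5, -36/5), (-243/100, -7/50)
Step 3: grad = (-10, -257/50), (-193/100, 117/1000)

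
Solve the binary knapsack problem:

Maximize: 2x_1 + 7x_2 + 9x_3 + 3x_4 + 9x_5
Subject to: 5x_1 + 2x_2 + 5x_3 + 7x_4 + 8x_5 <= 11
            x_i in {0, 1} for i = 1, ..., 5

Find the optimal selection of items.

Items: item 1 (v=2, w=5), item 2 (v=7, w=2), item 3 (v=9, w=5), item 4 (v=3, w=7), item 5 (v=9, w=8)
Capacity: 11
Checking all 32 subsets (w = total weight, v = total value):
  {}: w = 0, v = 0
  {1}: w = 5, v = 2
  {2}: w = 2, v = 7
  {3}: w = 5, v = 9
  {4}: w = 7, v = 3
  {5}: w = 8, v = 9
  {1, 2}: w = 7, v = 9
  {1, 3}: w = 10, v = 11
  {1, 4}: w = 12 > 11, infeasible
  {1, 5}: w = 13 > 11, infeasible
  {2, 3}: w = 7, v = 16
  {2, 4}: w = 9, v = 10
  {2, 5}: w = 10, v = 16
  {3, 4}: w = 12 > 11, infeasible
  {3, 5}: w = 13 > 11, infeasible
  {4, 5}: w = 15 > 11, infeasible
  {1, 2, 3}: w = 12 > 11, infeasible
  {1, 2, 4}: w = 14 > 11, infeasible
  {1, 2, 5}: w = 15 > 11, infeasible
  {1, 3, 4}: w = 17 > 11, infeasible
  {1, 3, 5}: w = 18 > 11, infeasible
  {1, 4, 5}: w = 20 > 11, infeasible
  {2, 3, 4}: w = 14 > 11, infeasible
  {2, 3, 5}: w = 15 > 11, infeasible
  {2, 4, 5}: w = 17 > 11, infeasible
  {3, 4, 5}: w = 20 > 11, infeasible
  {1, 2, 3, 4}: w = 19 > 11, infeasible
  {1, 2, 3, 5}: w = 20 > 11, infeasible
  {1, 2, 4, 5}: w = 22 > 11, infeasible
  {1, 3, 4, 5}: w = 25 > 11, infeasible
  {2, 3, 4, 5}: w = 22 > 11, infeasible
  {1, 2, 3, 4, 5}: w = 27 > 11, infeasible
Best feasible subset: items [2, 3]
(The same value 16 is also attained by {2, 5}.)
Total weight: 7 <= 11, total value: 16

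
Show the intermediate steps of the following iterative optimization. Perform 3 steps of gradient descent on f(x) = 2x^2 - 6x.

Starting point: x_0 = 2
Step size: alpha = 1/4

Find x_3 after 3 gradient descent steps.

f(x) = 2x^2 - 6x, f'(x) = 4x + (-6)
Step 1: f'(2) = 2, x_1 = 2 - 1/4 * 2 = 3/2
Step 2: f'(3/2) = 0, x_2 = 3/2 - 1/4 * 0 = 3/2
Step 3: f'(3/2) = 0, x_3 = 3/2 - 1/4 * 0 = 3/2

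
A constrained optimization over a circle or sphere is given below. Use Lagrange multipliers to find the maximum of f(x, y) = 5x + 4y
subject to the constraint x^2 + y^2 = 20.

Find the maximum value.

Set up Lagrange conditions: grad f = lambda * grad g
  5 = 2*lambda*x
  4 = 2*lambda*y
From these: x/y = 5/4, so x = 5t, y = 4t for some t.
Substitute into constraint: (5t)^2 + (4t)^2 = 20
  t^2 * 41 = 20
  t = sqrt(20/41)
Maximum = 5*x + 4*y = (5^2 + 4^2)*t = 41 * sqrt(20/41) = sqrt(820)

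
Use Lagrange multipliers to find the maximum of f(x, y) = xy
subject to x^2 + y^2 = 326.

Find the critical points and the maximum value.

Lagrange conditions: y = 2*lambda*x and x = 2*lambda*y
If x = 0 then y = 0, violating the constraint, so x, y != 0.
Dividing: y/x = x/y => x^2 = y^2 => y = x or y = -x
Constraint: 2x^2 = 326 => x^2 = 163 => x = +/-sqrt(163)
Critical points: (sqrt(163), sqrt(163)), (-sqrt(163), -sqrt(163)), (sqrt(163), -sqrt(163)), (-sqrt(163), sqrt(163))
  y = x:  xy = x^2 = 163  at (sqrt(163), sqrt(163)) and (-sqrt(163), -sqrt(163))
  y = -x: xy = -x^2 = -163 at (sqrt(163), -sqrt(163)) and (-sqrt(163), sqrt(163))
Maximum xy = 163 at (sqrt(163), sqrt(163)) and (-sqrt(163), -sqrt(163))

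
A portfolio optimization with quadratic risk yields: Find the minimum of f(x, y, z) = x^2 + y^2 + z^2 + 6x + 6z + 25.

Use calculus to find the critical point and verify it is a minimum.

f(x,y,z) = x^2 + y^2 + z^2 + 6x + 6z + 25
df/dx = 2x + (6) = 0 => x = -3
df/dy = 2y + (0) = 0 => y = 0
df/dz = 2z + (6) = 0 => z = -3
f(-3,0,-3) = 1*(-3)^2 + 1*(0)^2 + 1*(-3)^2 + 6*(-3) + 6*(-3) + 25 = 7
Hessian is diagonal with entries 2, 2, 2 > 0, confirmed minimum.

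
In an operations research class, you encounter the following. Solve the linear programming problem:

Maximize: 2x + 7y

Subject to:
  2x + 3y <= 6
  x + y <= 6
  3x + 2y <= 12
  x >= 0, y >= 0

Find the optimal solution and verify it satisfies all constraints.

Feasible vertices: (0, 0), (0, 2), (3, 0)
Objective 2x + 7y at each vertex:
  (0, 0): 0
  (0, 2): 14
  (3, 0): 6
Maximum is 14 at (0, 2).
Verify constraints at (x, y) = (0, 2):
  2*0 + 3*2 = 6 <= 6 (active)
  1*0 + 1*2 = 2 <= 6
  3*0 + 2*2 = 4 <= 12
  x = 0 >= 0, y = 2 >= 0. All constraints satisfied.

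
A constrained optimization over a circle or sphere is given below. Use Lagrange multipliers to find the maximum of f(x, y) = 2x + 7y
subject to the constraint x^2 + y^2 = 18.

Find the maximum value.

Set up Lagrange conditions: grad f = lambda * grad g
  2 = 2*lambda*x
  7 = 2*lambda*y
From these: x/y = 2/7, so x = 2t, y = 7t for some t.
Substitute into constraint: (2t)^2 + (7t)^2 = 18
  t^2 * 53 = 18
  t = sqrt(18/53)
Maximum = 2*x + 7*y = (2^2 + 7^2)*t = 53 * sqrt(18/53) = sqrt(954)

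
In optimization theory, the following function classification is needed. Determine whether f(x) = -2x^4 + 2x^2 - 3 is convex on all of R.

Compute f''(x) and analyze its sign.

f(x) = -2x^4 + 2x^2 - 3
f'(x) = -8x^3 + 4x
f''(x) = -24x^2 + 4
f''(x) = -24x^2 + 4 -> -inf as |x| -> inf
Therefore, f is not globally convex on R.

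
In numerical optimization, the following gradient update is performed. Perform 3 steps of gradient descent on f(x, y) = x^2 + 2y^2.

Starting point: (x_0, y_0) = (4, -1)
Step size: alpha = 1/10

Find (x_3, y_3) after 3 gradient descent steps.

f(x,y) = x^2 + 2y^2
grad_x = 2x + 0y, grad_y = 4y + 0x
Step 1: grad = (8, -4), (16/5, -3/5)
Step 2: grad = (32/5, -12/5), (64/25, -9/25)
Step 3: grad = (128/25, -36/25), (256/125, -27/125)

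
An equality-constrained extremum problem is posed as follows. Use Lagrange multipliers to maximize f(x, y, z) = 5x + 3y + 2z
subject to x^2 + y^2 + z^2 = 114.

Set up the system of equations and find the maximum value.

Lagrange conditions: 5 = 2*lambda*x, 3 = 2*lambda*y, 2 = 2*lambda*z
So x:5 = y:3 = z:2, i.e. x = 5t, y = 3t, z = 2t
Constraint: t^2*(5^2 + 3^2 + 2^2) = 114
  t^2 * 38 = 114  =>  t = sqrt(3)
Maximum = 5*5t + 3*3t + 2*2t = 38*sqrt(3) = sqrt(4332)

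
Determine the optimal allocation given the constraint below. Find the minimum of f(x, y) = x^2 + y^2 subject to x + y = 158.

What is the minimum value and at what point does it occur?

Substitute y = 158 - x into f(x,y) = x^2 + y^2:
g(x) = x^2 + (158 - x)^2 = 2x^2 - 316x + 24964
g'(x) = 4x - 316 = 0  =>  x = 79
y = 158 - 79 = 79
Minimum value = 79^2 + 79^2 = 12482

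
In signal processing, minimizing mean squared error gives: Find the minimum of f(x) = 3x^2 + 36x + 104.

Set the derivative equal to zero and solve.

f(x) = 3x^2 + 36x + 104
f'(x) = 6x + (36) = 0
x = -36/6 = -6
f(-6) = -4
Since f''(x) = 6 > 0, this is a minimum.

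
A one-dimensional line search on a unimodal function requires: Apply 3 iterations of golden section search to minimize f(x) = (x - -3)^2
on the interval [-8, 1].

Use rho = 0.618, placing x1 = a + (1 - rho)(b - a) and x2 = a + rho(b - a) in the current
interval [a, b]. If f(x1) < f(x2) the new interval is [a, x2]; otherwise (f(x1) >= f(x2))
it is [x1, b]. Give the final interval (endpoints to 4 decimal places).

Golden section search for min of f(x) = (x - -3)^2 on [-8, 1].
Each step: x1 = a + (1 - rho)(b - a), x2 = a + rho(b - a); if f(x1) < f(x2) keep [a, x2], otherwise keep [x1, b].
Step 1: [-8.0000, 1.0000], x1=-4.5620 (f=2.4398), x2=-2.4380 (f=0.3158); f(x1) > f(x2) => keep [-4.5620, 1.0000]
Step 2: [-4.5620, 1.0000], x1=-2.4373 (f=0.3166), x2=-1.1247 (f=3.5168); f(x1) < f(x2) => keep [-4.5620, -1.1247]
Step 3: [-4.5620, -1.1247], x1=-3.2489 (f=0.0620), x2=-2.4377 (f=0.3161); f(x1) < f(x2) => keep [-4.5620, -2.4377]
Final interval: [-4.5620, -2.4377]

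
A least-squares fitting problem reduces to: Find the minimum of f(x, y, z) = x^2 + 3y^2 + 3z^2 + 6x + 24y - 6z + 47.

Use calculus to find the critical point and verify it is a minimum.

f(x,y,z) = x^2 + 3y^2 + 3z^2 + 6x + 24y - 6z + 47
df/dx = 2x + (6) = 0 => x = -3
df/dy = 6y + (24) = 0 => y = -4
df/dz = 6z + (-6) = 0 => z = 1
f(-3,-4,1) = 1*(-3)^2 + 3*(-4)^2 + 3*(1)^2 + 6*(-3) + 24*(-4) + -6*(1) + 47 = -13
Hessian is diagonal with entries 2, 6, 6 > 0, confirmed minimum.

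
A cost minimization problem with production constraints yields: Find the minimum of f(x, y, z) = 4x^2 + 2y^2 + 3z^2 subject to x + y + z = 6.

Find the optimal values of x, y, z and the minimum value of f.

Using Lagrange multipliers on f = 4x^2 + 2y^2 + 3z^2 with constraint x + y + z = 6:
Conditions: 2*4*x = lambda, 2*2*y = lambda, 2*3*z = lambda
So x = lambda/8, y = lambda/4, z = lambda/6
Substituting into constraint: lambda * (13/24) = 6
lambda = 144/13
x = 18/13, y = 36/13, z = 24/13
Minimum value = 432/13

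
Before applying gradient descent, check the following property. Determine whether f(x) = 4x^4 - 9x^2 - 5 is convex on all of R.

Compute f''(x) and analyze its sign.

f(x) = 4x^4 - 9x^2 - 5
f'(x) = 16x^3 + -18x
f''(x) = 48x^2 + -18
f''(0) = -18 < 0, so not convex near x = 0
Therefore, f is not globally convex on R.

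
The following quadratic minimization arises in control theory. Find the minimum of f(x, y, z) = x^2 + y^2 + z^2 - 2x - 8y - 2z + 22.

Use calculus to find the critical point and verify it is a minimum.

f(x,y,z) = x^2 + y^2 + z^2 - 2x - 8y - 2z + 22
df/dx = 2x + (-2) = 0 => x = 1
df/dy = 2y + (-8) = 0 => y = 4
df/dz = 2z + (-2) = 0 => z = 1
f(1,4,1) = 1*(1)^2 + 1*(4)^2 + 1*(1)^2 + -2*(1) + -8*(4) + -2*(1) + 22 = 4
Hessian is diagonal with entries 2, 2, 2 > 0, confirmed minimum.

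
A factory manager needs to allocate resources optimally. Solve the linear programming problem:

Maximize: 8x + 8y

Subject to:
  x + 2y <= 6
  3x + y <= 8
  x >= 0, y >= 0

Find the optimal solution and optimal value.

Feasible vertices: (0, 0), (0, 3), (2, 2), (8/3, 0)
Objective 8x + 8y at each:
  (0, 0): 0
  (0, 3): 24
  (2, 2): 32
  (8/3, 0): 64/3
Maximum is 32 at (2, 2).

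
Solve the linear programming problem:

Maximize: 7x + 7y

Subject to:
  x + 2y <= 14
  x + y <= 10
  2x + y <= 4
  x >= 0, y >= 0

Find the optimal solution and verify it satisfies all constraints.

Feasible vertices: (0, 0), (0, 4), (2, 0)
Objective 7x + 7y at each vertex:
  (0, 0): 0
  (0, 4): 28
  (2, 0): 14
Maximum is 28 at (0, 4).
Verify constraints at (x, y) = (0, 4):
  1*0 + 2*4 = 8 <= 14
  1*0 + 1*4 = 4 <= 10
  2*0 + 1*4 = 4 <= 4 (active)
  x = 0 >= 0, y = 4 >= 0. All constraints satisfied.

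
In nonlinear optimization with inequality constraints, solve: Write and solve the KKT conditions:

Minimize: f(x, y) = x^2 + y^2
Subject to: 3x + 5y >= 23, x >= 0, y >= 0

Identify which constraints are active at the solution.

KKT conditions for min x^2 + y^2 s.t. 3x + 5y >= 23, x >= 0, y >= 0:
Stationarity: 2x = mu*3 + mu_x, 2y = mu*5 + mu_y, with mu, mu_x, mu_y >= 0
Complementary slackness: mu*(3x + 5y - 23) = 0, mu_x*x = 0, mu_y*y = 0
(0, 0) is infeasible (3*0 + 5*0 < 23), so if mu = 0 stationarity would force x = mu_x/2 >= 0, y = mu_y/2 >= 0 with mu_x*x = mu_y*y = 0, i.e. x = y = 0: contradiction. Hence mu > 0 and 3x + 5y = 23 is active.
Try x > 0, y > 0 (so mu_x = mu_y = 0): x = 3*mu/2, y = 5*mu/2
Substitute: 3*(3*mu/2) + 5*(5*mu/2) = 23
  mu*34/2 = 23 => mu = 23/17
x* = 69/34 > 0, y* = 115/34 > 0, consistent with mu_x = mu_y = 0.
f is convex and the constraints are linear, so this KKT point is the global minimum.
f* = 529/34
Active constraints: 3x + 5y >= 23 (holds with equality, mu = 23/17 > 0); x >= 0 and y >= 0 are inactive (mu_x = mu_y = 0).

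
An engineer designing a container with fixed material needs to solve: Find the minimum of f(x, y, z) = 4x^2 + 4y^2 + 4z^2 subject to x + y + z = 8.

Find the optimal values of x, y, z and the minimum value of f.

Using Lagrange multipliers on f = 4x^2 + 4y^2 + 4z^2 with constraint x + y + z = 8:
Conditions: 2*4*x = lambda, 2*4*y = lambda, 2*4*z = lambda
So x = lambda/8, y = lambda/8, z = lambda/8
Substituting into constraint: lambda * (3/8) = 8
lambda = 64/3
x = 8/3, y = 8/3, z = 8/3
Minimum value = 256/3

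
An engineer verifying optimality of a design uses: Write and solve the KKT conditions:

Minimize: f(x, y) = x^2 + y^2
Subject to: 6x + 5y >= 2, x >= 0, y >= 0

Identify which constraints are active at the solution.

KKT conditions for min x^2 + y^2 s.t. 6x + 5y >= 2, x >= 0, y >= 0:
Stationarity: 2x = mu*6 + mu_x, 2y = mu*5 + mu_y, with mu, mu_x, mu_y >= 0
Complementary slackness: mu*(6x + 5y - 2) = 0, mu_x*x = 0, mu_y*y = 0
(0, 0) is infeasible (6*0 + 5*0 < 2), so if mu = 0 stationarity would force x = mu_x/2 >= 0, y = mu_y/2 >= 0 with mu_x*x = mu_y*y = 0, i.e. x = y = 0: contradiction. Hence mu > 0 and 6x + 5y = 2 is active.
Try x > 0, y > 0 (so mu_x = mu_y = 0): x = 6*mu/2, y = 5*mu/2
Substitute: 6*(6*mu/2) + 5*(5*mu/2) = 2
  mu*61/2 = 2 => mu = 4/61
x* = 12/61 > 0, y* = 10/61 > 0, consistent with mu_x = mu_y = 0.
f is convex and the constraints are linear, so this KKT point is the global minimum.
f* = 4/61
Active constraints: 6x + 5y >= 2 (holds with equality, mu = 4/61 > 0); x >= 0 and y >= 0 are inactive (mu_x = mu_y = 0).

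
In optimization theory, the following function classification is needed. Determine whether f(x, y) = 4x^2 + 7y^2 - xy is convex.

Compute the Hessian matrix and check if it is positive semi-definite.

f(x,y) = 4x^2 + 7y^2 - xy
Hessian H = [[8, -1], [-1, 14]]
trace(H) = 22, det(H) = 111
Eigenvalues: (22 +/- sqrt(40)) / 2 = 14.16, 7.838
Since both eigenvalues > 0, f is convex.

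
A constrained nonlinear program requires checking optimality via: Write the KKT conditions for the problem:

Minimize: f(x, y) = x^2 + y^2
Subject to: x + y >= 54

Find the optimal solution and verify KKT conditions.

KKT conditions for min x^2 + y^2 s.t. x + y >= 54:
Stationarity: 2x = mu, 2y = mu
So x = y = mu/2.
Complementary slackness: mu*(x + y - 54) = 0
Primal feasibility: x + y >= 54; dual feasibility: mu >= 0
If mu = 0 then x = y = 0, but 0 + 0 < 54 is infeasible, so the constraint is active.
Constraint active: x + y = 2*(mu/2) = 54 => mu = 54
x = y = 27, f = 1458
Verify: stationarity 2*27 = 54 = mu; primal 27 + 27 = 54 >= 54; dual mu = 54 >= 0; complementary slackness 54*(54 - 54) = 0. All KKT conditions hold.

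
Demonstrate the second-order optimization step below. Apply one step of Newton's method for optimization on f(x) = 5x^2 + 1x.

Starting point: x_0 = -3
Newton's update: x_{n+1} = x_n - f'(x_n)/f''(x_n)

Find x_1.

f(x) = 5x^2 + 1x
f'(x) = 10x + (1), f''(x) = 10
Newton step: x_1 = x_0 - f'(x_0)/f''(x_0)
f'(-3) = -29
x_1 = -3 - -29/10 = -1/10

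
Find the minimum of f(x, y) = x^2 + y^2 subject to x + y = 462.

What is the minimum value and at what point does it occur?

Substitute y = 462 - x into f(x,y) = x^2 + y^2:
g(x) = x^2 + (462 - x)^2 = 2x^2 - 924x + 213444
g'(x) = 4x - 924 = 0  =>  x = 231
y = 462 - 231 = 231
Minimum value = 231^2 + 231^2 = 106722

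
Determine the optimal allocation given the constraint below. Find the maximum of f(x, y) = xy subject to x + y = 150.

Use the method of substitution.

Substitute y = 150 - x into f(x,y) = xy:
g(x) = x(150 - x) = 150x - x^2
g'(x) = 150 - 2x = 0  =>  x = 75
y = 150 - 75 = 75
Maximum value = 75 * 75 = 5625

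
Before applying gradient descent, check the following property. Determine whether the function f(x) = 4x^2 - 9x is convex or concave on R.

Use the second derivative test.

f(x) = 4x^2 - 9x
f'(x) = 8x - 9
f''(x) = 8
Since f''(x) = 8 > 0 for all x, f is convex on R.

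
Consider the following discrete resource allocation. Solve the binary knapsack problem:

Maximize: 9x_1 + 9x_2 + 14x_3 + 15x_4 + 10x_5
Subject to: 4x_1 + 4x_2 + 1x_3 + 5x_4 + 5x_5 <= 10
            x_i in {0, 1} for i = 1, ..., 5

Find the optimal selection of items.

Items: item 1 (v=9, w=4), item 2 (v=9, w=4), item 3 (v=14, w=1), item 4 (v=15, w=5), item 5 (v=10, w=5)
Capacity: 10
Checking all 32 subsets (w = total weight, v = total value):
  {}: w = 0, v = 0
  {1}: w = 4, v = 9
  {2}: w = 4, v = 9
  {3}: w = 1, v = 14
  {4}: w = 5, v = 15
  {5}: w = 5, v = 10
  {1, 2}: w = 8, v = 18
  {1, 3}: w = 5, v = 23
  {1, 4}: w = 9, v = 24
  {1, 5}: w = 9, v = 19
  {2, 3}: w = 5, v = 23
  {2, 4}: w = 9, v = 24
  {2, 5}: w = 9, v = 19
  {3, 4}: w = 6, v = 29
  {3, 5}: w = 6, v = 24
  {4, 5}: w = 10, v = 25
  {1, 2, 3}: w = 9, v = 32
  {1, 2, 4}: w = 13 > 10, infeasible
  {1, 2, 5}: w = 13 > 10, infeasible
  {1, 3, 4}: w = 10, v = 38
  {1, 3, 5}: w = 10, v = 33
  {1, 4, 5}: w = 14 > 10, infeasible
  {2, 3, 4}: w = 10, v = 38
  {2, 3, 5}: w = 10, v = 33
  {2, 4, 5}: w = 14 > 10, infeasible
  {3, 4, 5}: w = 11 > 10, infeasible
  {1, 2, 3, 4}: w = 14 > 10, infeasible
  {1, 2, 3, 5}: w = 14 > 10, infeasible
  {1, 2, 4, 5}: w = 18 > 10, infeasible
  {1, 3, 4, 5}: w = 15 > 10, infeasible
  {2, 3, 4, 5}: w = 15 > 10, infeasible
  {1, 2, 3, 4, 5}: w = 19 > 10, infeasible
Best feasible subset: items [1, 3, 4]
(The same value 38 is also attained by {2, 3, 4}.)
Total weight: 10 <= 10, total value: 38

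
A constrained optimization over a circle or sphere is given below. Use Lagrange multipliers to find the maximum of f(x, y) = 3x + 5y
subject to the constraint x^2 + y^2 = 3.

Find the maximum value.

Set up Lagrange conditions: grad f = lambda * grad g
  3 = 2*lambda*x
  5 = 2*lambda*y
From these: x/y = 3/5, so x = 3t, y = 5t for some t.
Substitute into constraint: (3t)^2 + (5t)^2 = 3
  t^2 * 34 = 3
  t = sqrt(3/34)
Maximum = 3*x + 5*y = (3^2 + 5^2)*t = 34 * sqrt(3/34) = sqrt(102)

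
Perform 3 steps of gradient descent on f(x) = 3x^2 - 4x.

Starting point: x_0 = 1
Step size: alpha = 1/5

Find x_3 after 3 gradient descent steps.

f(x) = 3x^2 - 4x, f'(x) = 6x + (-4)
Step 1: f'(1) = 2, x_1 = 1 - 1/5 * 2 = 3/5
Step 2: f'(3/5) = -2/5, x_2 = 3/5 - 1/5 * -2/5 = 17/25
Step 3: f'(17/25) = 2/25, x_3 = 17/25 - 1/5 * 2/25 = 83/125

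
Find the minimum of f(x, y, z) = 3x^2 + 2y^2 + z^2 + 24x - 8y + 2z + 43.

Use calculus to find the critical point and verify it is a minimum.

f(x,y,z) = 3x^2 + 2y^2 + z^2 + 24x - 8y + 2z + 43
df/dx = 6x + (24) = 0 => x = -4
df/dy = 4y + (-8) = 0 => y = 2
df/dz = 2z + (2) = 0 => z = -1
f(-4,2,-1) = 3*(-4)^2 + 2*(2)^2 + 1*(-1)^2 + 24*(-4) + -8*(2) + 2*(-1) + 43 = -14
Hessian is diagonal with entries 6, 4, 2 > 0, confirmed minimum.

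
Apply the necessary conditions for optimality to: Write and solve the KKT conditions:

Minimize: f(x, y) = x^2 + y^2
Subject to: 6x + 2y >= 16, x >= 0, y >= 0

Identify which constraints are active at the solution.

KKT conditions for min x^2 + y^2 s.t. 6x + 2y >= 16, x >= 0, y >= 0:
Stationarity: 2x = mu*6 + mu_x, 2y = mu*2 + mu_y, with mu, mu_x, mu_y >= 0
Complementary slackness: mu*(6x + 2y - 16) = 0, mu_x*x = 0, mu_y*y = 0
(0, 0) is infeasible (6*0 + 2*0 < 16), so if mu = 0 stationarity would force x = mu_x/2 >= 0, y = mu_y/2 >= 0 with mu_x*x = mu_y*y = 0, i.e. x = y = 0: contradiction. Hence mu > 0 and 6x + 2y = 16 is active.
Try x > 0, y > 0 (so mu_x = mu_y = 0): x = 6*mu/2, y = 2*mu/2
Substitute: 6*(6*mu/2) + 2*(2*mu/2) = 16
  mu*40/2 = 16 => mu = 4/5
x* = 12/5 > 0, y* = 4/5 > 0, consistent with mu_x = mu_y = 0.
f is convex and the constraints are linear, so this KKT point is the global minimum.
f* = 32/5
Active constraints: 6x + 2y >= 16 (holds with equality, mu = 4/5 > 0); x >= 0 and y >= 0 are inactive (mu_x = mu_y = 0).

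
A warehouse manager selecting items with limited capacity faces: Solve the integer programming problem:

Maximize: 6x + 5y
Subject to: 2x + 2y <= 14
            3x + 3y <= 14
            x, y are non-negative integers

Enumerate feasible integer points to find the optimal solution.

Constraint 1: 2x + 2y <= 14
Constraint 2: 3x + 3y <= 14
Feasible x range (need y >= 0): 0 <= x <= min(14/2, 14/3) => x in {0, ..., 4}.
Enumerate feasible integer points row by row (the coefficient of y is 5 > 0, so for each x the largest feasible y gives the best value):
  x = 0: y <= min((14 - 2*0)/2, (14 - 3*0)/3) => y in {0, ..., 4}; best 6*0 + 5*4 = 20
  x = 1: y <= min((14 - 2*1)/2, (14 - 3*1)/3) => y in {0, ..., 3}; best 6*1 + 5*3 = 21
  x = 2: y <= min((14 - 2*2)/2, (14 - 3*2)/3) => y in {0, ..., 2}; best 6*2 + 5*2 = 22
  x = 3: y <= min((14 - 2*3)/2, (14 - 3*3)/3) => y in {0, ..., 1}; best 6*3 + 5*1 = 23
  x = 4: y <= min((14 - 2*4)/2, (14 - 3*4)/3) => y in {0}; best 6*4 + 5*0 = 24
The maximum 6x + 5y = 24 is achieved at x = 4, y = 0.
Check: 2*4 + 2*0 = 8 <= 14 and 3*4 + 3*0 = 12 <= 14.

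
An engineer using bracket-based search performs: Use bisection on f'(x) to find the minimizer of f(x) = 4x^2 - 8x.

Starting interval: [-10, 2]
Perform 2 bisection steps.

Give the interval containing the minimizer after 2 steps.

Finding critical point of f(x) = 4x^2 - 8x using bisection on f'(x) = 8x + -8.
f'(x) = 0 when x = 1.
Starting interval: [-10, 2]
Step 1: mid = -4, f'(mid) = -40, new interval = [-4, 2]
Step 2: mid = -1, f'(mid) = -16, new interval = [-1, 2]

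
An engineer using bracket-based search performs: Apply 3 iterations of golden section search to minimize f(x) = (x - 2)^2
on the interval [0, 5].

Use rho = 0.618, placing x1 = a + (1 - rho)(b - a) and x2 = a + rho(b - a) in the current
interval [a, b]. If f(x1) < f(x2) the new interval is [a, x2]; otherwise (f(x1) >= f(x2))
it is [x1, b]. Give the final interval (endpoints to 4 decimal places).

Golden section search for min of f(x) = (x - 2)^2 on [0, 5].
Each step: x1 = a + (1 - rho)(b - a), x2 = a + rho(b - a); if f(x1) < f(x2) keep [a, x2], otherwise keep [x1, b].
Step 1: [0.0000, 5.0000], x1=1.9100 (f=0.0081), x2=3.0900 (f=1.1881); f(x1) < f(x2) => keep [0.0000, 3.0900]
Step 2: [0.0000, 3.0900], x1=1.1804 (f=0.6718), x2=1.9096 (f=0.0082); f(x1) > f(x2) => keep [1.1804, 3.0900]
Step 3: [1.1804, 3.0900], x1=1.9099 (f=0.0081), x2=2.3605 (f=0.1300); f(x1) < f(x2) => keep [1.1804, 2.3605]
Final interval: [1.1804, 2.3605]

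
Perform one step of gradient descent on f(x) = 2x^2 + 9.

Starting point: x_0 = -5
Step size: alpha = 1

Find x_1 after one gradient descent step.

f(x) = 2x^2 + 9
f'(x) = 4x + 0
f'(-5) = 4*-5 + (0) = -20
x_1 = x_0 - alpha * f'(x_0) = -5 - 1 * -20 = 15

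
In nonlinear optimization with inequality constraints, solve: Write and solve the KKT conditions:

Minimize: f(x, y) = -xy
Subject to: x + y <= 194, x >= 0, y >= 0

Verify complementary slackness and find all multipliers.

Problem: min -xy s.t. x + y <= 194 (multiplier lambda), x >= 0 (mu_x), y >= 0 (mu_y)
KKT stationarity: -y + lambda - mu_x = 0, -x + lambda - mu_y = 0, with lambda, mu_x, mu_y >= 0
Complementary slackness: lambda*(x + y - 194) = 0, mu_x*x = 0, mu_y*y = 0
If lambda = 0: y = -mu_x <= 0 and x = -mu_y <= 0 force x = y = 0 with f = 0; but x = y = 97 is feasible with f = -9409 < 0, so this is not the minimum. Hence lambda > 0 and x + y = 194.
Try x > 0, y > 0 (so mu_x = mu_y = 0): y = lambda, x = lambda => x = y = lambda
x + y = 194 => 2*lambda = 194 => lambda = 97
x* = y* = 97 > 0, consistent with mu_x = mu_y = 0.
(Any feasible point with x = 0 or y = 0 has f = 0 > -9409, so the minimum is not on those boundaries.)
min(-xy) = -9409 (i.e. max xy = 9409)
Multipliers: lambda = 97, mu_x = 0, mu_y = 0
Complementary slackness: lambda*(x + y - 194) = 97*(97 + 97 - 194) = 0, mu_x*x = 0*97 = 0, mu_y*y = 0*97 = 0. Satisfied.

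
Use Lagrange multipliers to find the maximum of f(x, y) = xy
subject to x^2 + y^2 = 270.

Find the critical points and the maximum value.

Lagrange conditions: y = 2*lambda*x and x = 2*lambda*y
If x = 0 then y = 0, violating the constraint, so x, y != 0.
Dividing: y/x = x/y => x^2 = y^2 => y = x or y = -x
Constraint: 2x^2 = 270 => x^2 = 135 => x = +/-sqrt(135)
Critical points: (sqrt(135), sqrt(135)), (-sqrt(135), -sqrt(135)), (sqrt(135), -sqrt(135)), (-sqrt(135), sqrt(135))
  y = x:  xy = x^2 = 135  at (sqrt(135), sqrt(135)) and (-sqrt(135), -sqrt(135))
  y = -x: xy = -x^2 = -135 at (sqrt(135), -sqrt(135)) and (-sqrt(135), sqrt(135))
Maximum xy = 135 at (sqrt(135), sqrt(135)) and (-sqrt(135), -sqrt(135))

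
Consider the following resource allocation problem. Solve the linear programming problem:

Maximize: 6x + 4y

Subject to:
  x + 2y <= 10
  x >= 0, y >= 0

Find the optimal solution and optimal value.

The feasible region has vertices at [(0, 0), (10, 0), (0, 5)].
Checking objective 6x + 4y at each vertex:
  (0, 0): 6*0 + 4*0 = 0
  (10, 0): 6*10 + 4*0 = 60
  (0, 5): 6*0 + 4*5 = 20
Maximum is 60 at (10, 0).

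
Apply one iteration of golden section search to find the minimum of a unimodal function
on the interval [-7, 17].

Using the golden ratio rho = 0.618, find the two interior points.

Golden section search on [-7, 17].
Golden ratio rho = 0.618 (approx).
Interior points:
  x_1 = -7 + (1-0.618)*24 = 2.1680
  x_2 = -7 + 0.618*24 = 7.8320
Compare f(x_1) and f(x_2) to determine which subinterval to keep.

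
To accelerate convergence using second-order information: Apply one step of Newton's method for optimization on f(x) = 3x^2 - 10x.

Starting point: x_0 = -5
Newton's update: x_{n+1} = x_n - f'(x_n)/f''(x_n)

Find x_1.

f(x) = 3x^2 - 10x
f'(x) = 6x + (-10), f''(x) = 6
Newton step: x_1 = x_0 - f'(x_0)/f''(x_0)
f'(-5) = -40
x_1 = -5 - -40/6 = 5/3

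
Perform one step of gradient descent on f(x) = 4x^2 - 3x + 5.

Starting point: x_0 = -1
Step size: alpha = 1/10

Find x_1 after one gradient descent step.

f(x) = 4x^2 - 3x + 5
f'(x) = 8x - 3
f'(-1) = 8*-1 + (-3) = -11
x_1 = x_0 - alpha * f'(x_0) = -1 - 1/10 * -11 = 1/10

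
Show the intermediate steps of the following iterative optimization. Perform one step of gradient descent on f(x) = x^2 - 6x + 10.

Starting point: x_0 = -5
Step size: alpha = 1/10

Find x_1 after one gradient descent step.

f(x) = x^2 - 6x + 10
f'(x) = 2x - 6
f'(-5) = 2*-5 + (-6) = -16
x_1 = x_0 - alpha * f'(x_0) = -5 - 1/10 * -16 = -17/5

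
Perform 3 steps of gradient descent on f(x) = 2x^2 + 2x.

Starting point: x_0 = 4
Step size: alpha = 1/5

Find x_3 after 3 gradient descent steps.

f(x) = 2x^2 + 2x, f'(x) = 4x + (2)
Step 1: f'(4) = 18, x_1 = 4 - 1/5 * 18 = 2/5
Step 2: f'(2/5) = 18/5, x_2 = 2/5 - 1/5 * 18/5 = -8/25
Step 3: f'(-8/25) = 18/25, x_3 = -8/25 - 1/5 * 18/25 = -58/125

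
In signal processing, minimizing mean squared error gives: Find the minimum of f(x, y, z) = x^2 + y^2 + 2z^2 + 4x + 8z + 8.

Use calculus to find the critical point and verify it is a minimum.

f(x,y,z) = x^2 + y^2 + 2z^2 + 4x + 8z + 8
df/dx = 2x + (4) = 0 => x = -2
df/dy = 2y + (0) = 0 => y = 0
df/dz = 4z + (8) = 0 => z = -2
f(-2,0,-2) = 1*(-2)^2 + 1*(0)^2 + 2*(-2)^2 + 4*(-2) + 8*(-2) + 8 = -4
Hessian is diagonal with entries 2, 2, 4 > 0, confirmed minimum.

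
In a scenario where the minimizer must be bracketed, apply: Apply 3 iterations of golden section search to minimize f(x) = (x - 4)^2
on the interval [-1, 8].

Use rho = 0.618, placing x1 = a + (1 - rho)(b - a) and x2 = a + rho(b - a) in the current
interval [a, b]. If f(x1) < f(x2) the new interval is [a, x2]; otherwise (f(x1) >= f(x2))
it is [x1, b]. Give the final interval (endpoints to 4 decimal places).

Golden section search for min of f(x) = (x - 4)^2 on [-1, 8].
Each step: x1 = a + (1 - rho)(b - a), x2 = a + rho(b - a); if f(x1) < f(x2) keep [a, x2], otherwise keep [x1, b].
Step 1: [-1.0000, 8.0000], x1=2.4380 (f=2.4398), x2=4.5620 (f=0.3158); f(x1) > f(x2) => keep [2.4380, 8.0000]
Step 2: [2.4380, 8.0000], x1=4.5627 (f=0.3166), x2=5.8753 (f=3.5168); f(x1) < f(x2) => keep [2.4380, 5.8753]
Step 3: [2.4380, 5.8753], x1=3.7511 (f=0.0620), x2=4.5623 (f=0.3161); f(x1) < f(x2) => keep [2.4380, 4.5623]
Final interval: [2.4380, 4.5623]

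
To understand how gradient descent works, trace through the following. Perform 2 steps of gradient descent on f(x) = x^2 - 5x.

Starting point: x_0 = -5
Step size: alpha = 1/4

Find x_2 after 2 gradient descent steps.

f(x) = x^2 - 5x, f'(x) = 2x + (-5)
Step 1: f'(-5) = -15, x_1 = -5 - 1/4 * -15 = -5/4
Step 2: f'(-5/4) = -15/2, x_2 = -5/4 - 1/4 * -15/2 = 5/8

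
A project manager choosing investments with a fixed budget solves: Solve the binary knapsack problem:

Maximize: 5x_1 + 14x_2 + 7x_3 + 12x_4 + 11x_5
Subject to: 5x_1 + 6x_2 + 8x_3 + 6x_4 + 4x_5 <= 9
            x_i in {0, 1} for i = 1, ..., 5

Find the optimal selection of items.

Items: item 1 (v=5, w=5), item 2 (v=14, w=6), item 3 (v=7, w=8), item 4 (v=12, w=6), item 5 (v=11, w=4)
Capacity: 9
Checking all 32 subsets (w = total weight, v = total value):
  {}: w = 0, v = 0
  {1}: w = 5, v = 5
  {2}: w = 6, v = 14
  {3}: w = 8, v = 7
  {4}: w = 6, v = 12
  {5}: w = 4, v = 11
  {1, 2}: w = 11 > 9, infeasible
  {1, 3}: w = 13 > 9, infeasible
  {1, 4}: w = 11 > 9, infeasible
  {1, 5}: w = 9, v = 16
  {2, 3}: w = 14 > 9, infeasible
  {2, 4}: w = 12 > 9, infeasible
  {2, 5}: w = 10 > 9, infeasible
  {3, 4}: w = 14 > 9, infeasible
  {3, 5}: w = 12 > 9, infeasible
  {4, 5}: w = 10 > 9, infeasible
  {1, 2, 3}: w = 19 > 9, infeasible
  {1, 2, 4}: w = 17 > 9, infeasible
  {1, 2, 5}: w = 15 > 9, infeasible
  {1, 3, 4}: w = 19 > 9, infeasible
  {1, 3, 5}: w = 17 > 9, infeasible
  {1, 4, 5}: w = 15 > 9, infeasible
  {2, 3, 4}: w = 20 > 9, infeasible
  {2, 3, 5}: w = 18 > 9, infeasible
  {2, 4, 5}: w = 16 > 9, infeasible
  {3, 4, 5}: w = 18 > 9, infeasible
  {1, 2, 3, 4}: w = 25 > 9, infeasible
  {1, 2, 3, 5}: w = 23 > 9, infeasible
  {1, 2, 4, 5}: w = 21 > 9, infeasible
  {1, 3, 4, 5}: w = 23 > 9, infeasible
  {2, 3, 4, 5}: w = 24 > 9, infeasible
  {1, 2, 3, 4, 5}: w = 29 > 9, infeasible
Best feasible subset: items [1, 5]
Total weight: 9 <= 9, total value: 16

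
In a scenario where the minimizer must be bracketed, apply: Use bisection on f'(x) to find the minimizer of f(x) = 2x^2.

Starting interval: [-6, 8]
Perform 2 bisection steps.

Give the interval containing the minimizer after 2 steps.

Finding critical point of f(x) = 2x^2 using bisection on f'(x) = 4x + 0.
f'(x) = 0 when x = 0.
Starting interval: [-6, 8]
Step 1: mid = 1, f'(mid) = 4, new interval = [-6, 1]
Step 2: mid = -5/2, f'(mid) = -10, new interval = [-5/2, 1]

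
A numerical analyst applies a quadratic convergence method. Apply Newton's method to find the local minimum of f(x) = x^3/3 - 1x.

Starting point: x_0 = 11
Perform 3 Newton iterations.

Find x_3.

f(x) = x^3/3 - 1x
f'(x) = x^2 - 1, f''(x) = 2x
Newton update: x_{n+1} = x_n - (x_n^2 - 1)/(2*x_n)
Step 1: x_0 = 11, f'=120, f''=22, x_1 = 61/11
Step 2: x_1 = 61/11, f'=3600/121, f''=122/11, x_2 = 1921/671
Step 3: x_2 = 1921/671, f'=3240000/450241, f''=3842/671, x_3 = 2070241/1288991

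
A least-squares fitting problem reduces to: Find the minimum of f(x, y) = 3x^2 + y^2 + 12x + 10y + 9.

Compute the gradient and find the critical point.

f(x,y) = 3x^2 + y^2 + 12x + 10y + 9
df/dx = 6x + (12) = 0  =>  x = -2
df/dy = 2y + (10) = 0  =>  y = -5
f(-2, -5) = 3*(-2)^2 + 1*(-5)^2 + 12*(-2) + 10*(-5) + 9 = -28
Hessian is diagonal with entries 6, 2 > 0, so this is a minimum.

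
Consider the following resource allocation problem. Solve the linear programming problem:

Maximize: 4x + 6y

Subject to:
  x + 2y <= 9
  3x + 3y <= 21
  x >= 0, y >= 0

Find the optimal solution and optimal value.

Feasible vertices: (0, 0), (0, 9/2), (5, 2), (7, 0)
Objective 4x + 6y at each:
  (0, 0): 0
  (0, 9/2): 27
  (5, 2): 32
  (7, 0): 28
Maximum is 32 at (5, 2).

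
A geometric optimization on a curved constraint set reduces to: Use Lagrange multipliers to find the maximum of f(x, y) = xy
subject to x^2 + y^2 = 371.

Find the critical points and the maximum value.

Lagrange conditions: y = 2*lambda*x and x = 2*lambda*y
If x = 0 then y = 0, violating the constraint, so x, y != 0.
Dividing: y/x = x/y => x^2 = y^2 => y = x or y = -x
Constraint: 2x^2 = 371 => x^2 = 371/2 => x = +/-sqrt(371/2)
Critical points: (sqrt(371/2), sqrt(371/2)), (-sqrt(371/2), -sqrt(371/2)), (sqrt(371/2), -sqrt(371/2)), (-sqrt(371/2), sqrt(371/2))
  y = x:  xy = x^2 = 371/2  at (sqrt(371/2), sqrt(371/2)) and (-sqrt(371/2), -sqrt(371/2))
  y = -x: xy = -x^2 = -371/2 at (sqrt(371/2), -sqrt(371/2)) and (-sqrt(371/2), sqrt(371/2))
Maximum xy = 371/2 at (sqrt(371/2), sqrt(371/2)) and (-sqrt(371/2), -sqrt(371/2))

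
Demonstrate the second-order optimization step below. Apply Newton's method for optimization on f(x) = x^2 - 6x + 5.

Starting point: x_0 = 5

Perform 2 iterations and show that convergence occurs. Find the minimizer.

f(x) = x^2 - 6x + 5, f'(x) = 2x + (-6), f''(x) = 2
Step 1: f'(5) = 4, x_1 = 5 - 4/2 = 3
Step 2: f'(3) = 0, x_2 = 3 (converged)
Newton's method converges in 1 step for quadratics.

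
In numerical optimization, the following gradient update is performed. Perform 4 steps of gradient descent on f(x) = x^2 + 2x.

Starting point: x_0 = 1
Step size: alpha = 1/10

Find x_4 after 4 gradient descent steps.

f(x) = x^2 + 2x, f'(x) = 2x + (2)
Step 1: f'(1) = 4, x_1 = 1 - 1/10 * 4 = 3/5
Step 2: f'(3/5) = 16/5, x_2 = 3/5 - 1/10 * 16/5 = 7/25
Step 3: f'(7/25) = 64/25, x_3 = 7/25 - 1/10 * 64/25 = 3/125
Step 4: f'(3/125) = 256/125, x_4 = 3/125 - 1/10 * 256/125 = -113/625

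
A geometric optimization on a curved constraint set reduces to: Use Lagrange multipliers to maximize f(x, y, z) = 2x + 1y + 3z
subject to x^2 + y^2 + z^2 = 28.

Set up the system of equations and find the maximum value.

Lagrange conditions: 2 = 2*lambda*x, 1 = 2*lambda*y, 3 = 2*lambda*z
So x:2 = y:1 = z:3, i.e. x = 2t, y = 1t, z = 3t
Constraint: t^2*(2^2 + 1^2 + 3^2) = 28
  t^2 * 14 = 28  =>  t = sqrt(2)
Maximum = 2*2t + 1*1t + 3*3t = 14*sqrt(2) = sqrt(392)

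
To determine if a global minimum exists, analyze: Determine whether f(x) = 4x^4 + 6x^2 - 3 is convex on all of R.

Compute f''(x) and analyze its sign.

f(x) = 4x^4 + 6x^2 - 3
f'(x) = 16x^3 + 12x
f''(x) = 48x^2 + 12
f''(x) = 48x^2 + 12 >= 12 > 0 for all x
Therefore, f is convex on R.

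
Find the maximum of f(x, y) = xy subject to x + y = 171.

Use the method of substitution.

Substitute y = 171 - x into f(x,y) = xy:
g(x) = x(171 - x) = 171x - x^2
g'(x) = 171 - 2x = 0  =>  x = 171/2
y = 171 - 171/2 = 171/2
Maximum value = (171/2) * (171/2) = 29241/4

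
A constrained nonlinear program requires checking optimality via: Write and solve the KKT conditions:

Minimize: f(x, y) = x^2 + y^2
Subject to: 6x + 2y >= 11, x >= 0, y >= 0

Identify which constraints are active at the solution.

KKT conditions for min x^2 + y^2 s.t. 6x + 2y >= 11, x >= 0, y >= 0:
Stationarity: 2x = mu*6 + mu_x, 2y = mu*2 + mu_y, with mu, mu_x, mu_y >= 0
Complementary slackness: mu*(6x + 2y - 11) = 0, mu_x*x = 0, mu_y*y = 0
(0, 0) is infeasible (6*0 + 2*0 < 11), so if mu = 0 stationarity would force x = mu_x/2 >= 0, y = mu_y/2 >= 0 with mu_x*x = mu_y*y = 0, i.e. x = y = 0: contradiction. Hence mu > 0 and 6x + 2y = 11 is active.
Try x > 0, y > 0 (so mu_x = mu_y = 0): x = 6*mu/2, y = 2*mu/2
Substitute: 6*(6*mu/2) + 2*(2*mu/2) = 11
  mu*40/2 = 11 => mu = 11/20
x* = 33/20 > 0, y* = 11/20 > 0, consistent with mu_x = mu_y = 0.
f is convex and the constraints are linear, so this KKT point is the global minimum.
f* = 121/40
Active constraints: 6x + 2y >= 11 (holds with equality, mu = 11/20 > 0); x >= 0 and y >= 0 are inactive (mu_x = mu_y = 0).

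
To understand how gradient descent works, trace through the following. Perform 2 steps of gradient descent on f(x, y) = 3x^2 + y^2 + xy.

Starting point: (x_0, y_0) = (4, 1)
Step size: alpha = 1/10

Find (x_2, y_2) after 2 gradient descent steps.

f(x,y) = 3x^2 + y^2 + xy
grad_x = 6x + 1y, grad_y = 2y + 1x
Step 1: grad = (25, 6), (3/2, 2/5)
Step 2: grad = (47/5, 23/10), (14/25, 17/100)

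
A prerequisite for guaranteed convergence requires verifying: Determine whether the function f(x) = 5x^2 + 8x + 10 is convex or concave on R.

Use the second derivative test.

f(x) = 5x^2 + 8x + 10
f'(x) = 10x + 8
f''(x) = 10
Since f''(x) = 10 > 0 for all x, f is convex on R.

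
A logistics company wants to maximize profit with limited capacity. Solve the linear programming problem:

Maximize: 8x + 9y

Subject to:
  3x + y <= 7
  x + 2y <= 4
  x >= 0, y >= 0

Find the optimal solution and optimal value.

Feasible vertices: (0, 0), (0, 2), (2, 1), (7/3, 0)
Objective 8x + 9y at each:
  (0, 0): 0
  (0, 2): 18
  (2, 1): 25
  (7/3, 0): 56/3
Maximum is 25 at (2, 1).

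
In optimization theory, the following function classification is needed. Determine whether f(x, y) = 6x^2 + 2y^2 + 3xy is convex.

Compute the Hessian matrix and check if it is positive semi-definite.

f(x,y) = 6x^2 + 2y^2 + 3xy
Hessian H = [[12, 3], [3, 4]]
trace(H) = 16, det(H) = 39
Eigenvalues: (16 +/- sqrt(100)) / 2 = 13, 3
Since both eigenvalues > 0, f is convex.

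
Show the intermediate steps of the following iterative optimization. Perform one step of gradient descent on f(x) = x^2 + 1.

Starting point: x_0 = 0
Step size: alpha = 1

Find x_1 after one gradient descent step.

f(x) = x^2 + 1
f'(x) = 2x + 0
f'(0) = 2*0 + (0) = 0
x_1 = x_0 - alpha * f'(x_0) = 0 - 1 * 0 = 0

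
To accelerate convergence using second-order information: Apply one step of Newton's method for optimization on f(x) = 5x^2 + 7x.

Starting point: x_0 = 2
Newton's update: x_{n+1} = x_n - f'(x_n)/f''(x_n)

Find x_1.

f(x) = 5x^2 + 7x
f'(x) = 10x + (7), f''(x) = 10
Newton step: x_1 = x_0 - f'(x_0)/f''(x_0)
f'(2) = 27
x_1 = 2 - 27/10 = -7/10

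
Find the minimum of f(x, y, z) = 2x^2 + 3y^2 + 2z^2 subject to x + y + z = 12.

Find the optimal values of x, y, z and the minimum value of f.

Using Lagrange multipliers on f = 2x^2 + 3y^2 + 2z^2 with constraint x + y + z = 12:
Conditions: 2*2*x = lambda, 2*3*y = lambda, 2*2*z = lambda
So x = lambda/4, y = lambda/6, z = lambda/4
Substituting into constraint: lambda * (2/3) = 12
lambda = 18
x = 9/2, y = 3, z = 9/2
Minimum value = 108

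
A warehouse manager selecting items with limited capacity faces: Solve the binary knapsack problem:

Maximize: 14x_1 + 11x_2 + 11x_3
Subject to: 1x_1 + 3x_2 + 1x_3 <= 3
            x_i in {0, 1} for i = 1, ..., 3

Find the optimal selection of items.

Items: item 1 (v=14, w=1), item 2 (v=11, w=3), item 3 (v=11, w=1)
Capacity: 3
Checking all 8 subsets (w = total weight, v = total value):
  {}: w = 0, v = 0
  {1}: w = 1, v = 14
  {2}: w = 3, v = 11
  {3}: w = 1, v = 11
  {1, 2}: w = 4 > 3, infeasible
  {1, 3}: w = 2, v = 25
  {2, 3}: w = 4 > 3, infeasible
  {1, 2, 3}: w = 5 > 3, infeasible
Best feasible subset: items [1, 3]
Total weight: 2 <= 3, total value: 25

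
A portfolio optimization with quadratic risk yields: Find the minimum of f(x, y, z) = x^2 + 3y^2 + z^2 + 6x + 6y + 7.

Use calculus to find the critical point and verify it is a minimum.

f(x,y,z) = x^2 + 3y^2 + z^2 + 6x + 6y + 7
df/dx = 2x + (6) = 0 => x = -3
df/dy = 6y + (6) = 0 => y = -1
df/dz = 2z + (0) = 0 => z = 0
f(-3,-1,0) = 1*(-3)^2 + 3*(-1)^2 + 1*(0)^2 + 6*(-3) + 6*(-1) + 7 = -5
Hessian is diagonal with entries 2, 6, 2 > 0, confirmed minimum.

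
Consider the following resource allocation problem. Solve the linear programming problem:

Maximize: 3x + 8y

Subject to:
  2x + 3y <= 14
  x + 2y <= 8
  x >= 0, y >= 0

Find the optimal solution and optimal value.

Feasible vertices: (0, 0), (0, 4), (4, 2), (7, 0)
Objective 3x + 8y at each:
  (0, 0): 0
  (0, 4): 32
  (4, 2): 28
  (7, 0): 21
Maximum is 32 at (0, 4).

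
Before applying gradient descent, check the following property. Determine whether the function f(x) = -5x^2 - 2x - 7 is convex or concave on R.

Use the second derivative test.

f(x) = -5x^2 - 2x - 7
f'(x) = -10x - 2
f''(x) = -10
Since f''(x) = -10 < 0 for all x, f is concave on R.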